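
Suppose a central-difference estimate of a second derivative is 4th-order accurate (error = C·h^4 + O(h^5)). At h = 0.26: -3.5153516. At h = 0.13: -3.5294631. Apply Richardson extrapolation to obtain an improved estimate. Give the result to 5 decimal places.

Extrapolated value = (16·A(h/2) − A(h)) / (16 − 1)
= (16·(-3.5294631) − (-3.5153516)) / 15
= -52.9560580 / 15 = -3.5304039

-3.53040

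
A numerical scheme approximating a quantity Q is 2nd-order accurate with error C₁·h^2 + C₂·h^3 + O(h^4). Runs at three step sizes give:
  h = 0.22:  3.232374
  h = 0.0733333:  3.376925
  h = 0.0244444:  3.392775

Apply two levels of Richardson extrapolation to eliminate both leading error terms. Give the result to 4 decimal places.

First eliminate the h^2 term (factor 3^2 = 9):
  B₁ = (9·3.376925 − 3.232374)/8 = 3.394994
  B₂ = (9·3.392775 − 3.376925)/8 = 3.394756
Then eliminate the h^3 term (factor 3^3 = 27):
  (27·3.394756 − 3.394994)/26 = 3.394747

3.3947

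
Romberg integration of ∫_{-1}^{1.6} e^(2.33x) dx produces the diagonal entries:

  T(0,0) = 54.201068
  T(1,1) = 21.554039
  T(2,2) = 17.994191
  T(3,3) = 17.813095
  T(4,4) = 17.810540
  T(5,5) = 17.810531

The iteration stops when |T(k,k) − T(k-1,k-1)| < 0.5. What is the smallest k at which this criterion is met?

|T(1,1) − T(0,0)| = 32.647029 ≥ 0.5
|T(2,2) − T(1,1)| = 3.559848 ≥ 0.5
|T(3,3) − T(2,2)| = 0.181096 < 0.5

k = 3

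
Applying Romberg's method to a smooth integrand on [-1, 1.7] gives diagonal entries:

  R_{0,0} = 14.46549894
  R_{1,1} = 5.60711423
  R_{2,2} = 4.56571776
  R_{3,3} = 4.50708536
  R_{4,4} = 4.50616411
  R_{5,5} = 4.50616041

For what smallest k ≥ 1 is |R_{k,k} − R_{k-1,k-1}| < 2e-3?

|R_{1,1} − R_{0,0}| = 8.85838471 ≥ 2e-3
|R_{2,2} − R_{1,1}| = 1.04139647 ≥ 2e-3
|R_{3,3} − R_{2,2}| = 0.05863240 ≥ 2e-3
|R_{4,4} − R_{3,3}| = 0.00092125 < 2e-3

k = 4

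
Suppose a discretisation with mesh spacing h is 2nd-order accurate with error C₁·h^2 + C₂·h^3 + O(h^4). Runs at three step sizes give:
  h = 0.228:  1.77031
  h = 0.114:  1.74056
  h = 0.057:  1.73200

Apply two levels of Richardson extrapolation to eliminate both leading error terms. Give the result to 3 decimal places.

First eliminate the h^2 term (factor 2^2 = 4):
  B₁ = (4·1.74056 − 1.77031)/3 = 1.73064
  B₂ = (4·1.73200 − 1.74056)/3 = 1.72915
Then eliminate the h^3 term (factor 2^3 = 8):
  (8·1.72915 − 1.73064)/7 = 1.72894

1.729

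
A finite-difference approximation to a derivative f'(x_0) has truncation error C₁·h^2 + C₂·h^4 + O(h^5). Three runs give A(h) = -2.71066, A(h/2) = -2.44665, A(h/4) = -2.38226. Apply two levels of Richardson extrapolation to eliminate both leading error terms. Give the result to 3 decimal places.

-2.361

First eliminate the h^2 term (factor 2^2 = 4):
  B₁ = (4·(-2.44665) − (-2.71066))/3 = -2.35865
  B₂ = (4·(-2.38226) − (-2.44665))/3 = -2.36080
Then eliminate the h^4 term (factor 2^4 = 16):
  (16·(-2.36080) − (-2.35865))/15 = -2.36094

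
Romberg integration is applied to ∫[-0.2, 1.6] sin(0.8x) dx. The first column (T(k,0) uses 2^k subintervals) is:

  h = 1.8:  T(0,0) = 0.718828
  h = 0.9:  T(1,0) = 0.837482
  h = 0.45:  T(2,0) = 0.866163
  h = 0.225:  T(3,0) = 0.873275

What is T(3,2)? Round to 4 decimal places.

T(2,1) = (4·0.866163 − 0.837482) / 3 = 0.875723
T(3,1) = (4·0.873275 − 0.866163) / 3 = 0.875646
T(3,2) = (16·0.875646 − 0.875723) / 15 = 0.875641

0.8756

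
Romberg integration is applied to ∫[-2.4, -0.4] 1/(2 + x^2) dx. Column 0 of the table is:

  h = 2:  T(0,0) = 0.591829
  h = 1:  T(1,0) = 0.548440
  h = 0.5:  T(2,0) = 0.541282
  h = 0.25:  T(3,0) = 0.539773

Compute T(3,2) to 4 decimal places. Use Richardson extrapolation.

Richardson extrapolation on the trapezoidal column (denominator 4−1=3):
T(2,1) = 0.541282 + (0.541282 − 0.548440)/3 = 0.538896
T(3,1) = 0.539773 + (0.539773 − 0.541282)/3 = 0.539270
T(3,2) = 0.539270 + (0.539270 − 0.538896)/15 = 0.539295

0.5393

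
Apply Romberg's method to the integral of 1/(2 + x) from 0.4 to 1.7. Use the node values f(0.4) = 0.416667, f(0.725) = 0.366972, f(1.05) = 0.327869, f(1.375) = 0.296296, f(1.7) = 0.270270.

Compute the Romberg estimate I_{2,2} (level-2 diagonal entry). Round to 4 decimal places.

0.4329

I_{0,0} (trapezoid, 1 panel, h=1.3000): 0.446509
I_{1,0} (trapezoid, 2 panels, h=0.6500): 0.436369
I_{2,0} (trapezoid, 4 panels, h=0.3250): 0.433747
I_{1,1} = 0.436369 + (0.436369 − 0.446509)/3 = 0.432989
I_{2,1} = 0.433747 + (0.433747 − 0.436369)/3 = 0.432873
I_{2,2} = 0.432873 + (0.432873 − 0.432989)/15 = 0.432865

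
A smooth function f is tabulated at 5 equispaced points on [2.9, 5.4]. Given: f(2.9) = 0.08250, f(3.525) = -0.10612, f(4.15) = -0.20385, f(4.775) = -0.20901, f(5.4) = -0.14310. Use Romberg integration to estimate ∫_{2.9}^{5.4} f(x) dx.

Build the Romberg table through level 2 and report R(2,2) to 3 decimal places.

-0.360

R(0,0) (trapezoid, 1 panel, h=2.5000): -0.07575
R(1,0) (trapezoid, 2 panels, h=1.2500): -0.29269
R(2,0) (trapezoid, 4 panels, h=0.6250): -0.34330
R(1,1) = -0.29269 + (-0.29269 − (-0.07575))/3 = -0.36500
R(2,1) = -0.34330 + (-0.34330 − (-0.29269))/3 = -0.36017
R(2,2) = -0.36017 + (-0.36017 − (-0.36500))/15 = -0.35985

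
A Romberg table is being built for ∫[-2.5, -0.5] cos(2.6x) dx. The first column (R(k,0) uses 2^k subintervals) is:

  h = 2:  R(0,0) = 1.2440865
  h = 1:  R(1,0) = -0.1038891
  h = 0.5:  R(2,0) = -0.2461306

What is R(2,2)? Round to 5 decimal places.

Richardson extrapolation on the trapezoidal column (denominator 4−1=3):
R(1,1) = -0.1038891 + (-0.1038891 − 1.2440865)/3 = -0.5532143
R(2,1) = (4·(-0.2461306) − (-0.1038891)) / 3 = -0.2935444
R(2,2) = (16·(-0.2935444) − (-0.5532143)) / 15 = -0.2762331

-0.27623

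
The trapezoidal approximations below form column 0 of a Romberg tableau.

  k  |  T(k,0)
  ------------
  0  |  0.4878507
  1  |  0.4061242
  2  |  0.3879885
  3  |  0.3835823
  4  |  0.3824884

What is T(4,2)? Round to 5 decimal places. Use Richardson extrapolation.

0.38212

Richardson extrapolation on the trapezoidal column (denominator 4−1=3):
T(3,1) = 0.3835823 + (0.3835823 − 0.3879885)/3 = 0.3821136
T(4,1) = 0.3824884 + (0.3824884 − 0.3835823)/3 = 0.3821238
T(4,2) = (16·0.3821238 − 0.3821136) / 15 = 0.3821245
(Column j=1 coincides with Simpson's rule on the same nodes.)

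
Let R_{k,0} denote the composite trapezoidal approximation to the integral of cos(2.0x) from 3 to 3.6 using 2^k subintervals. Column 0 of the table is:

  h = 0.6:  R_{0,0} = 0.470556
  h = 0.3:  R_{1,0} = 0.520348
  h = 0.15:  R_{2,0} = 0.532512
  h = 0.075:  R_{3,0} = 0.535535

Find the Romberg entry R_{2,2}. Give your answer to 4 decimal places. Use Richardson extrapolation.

R_{1,1} = 0.520348 + (0.520348 − 0.470556)/3 = 0.536945
R_{2,1} = (4·0.532512 − 0.520348) / 3 = 0.536567
R_{2,2} = (16·0.536567 − 0.536945) / 15 = 0.536542

0.5365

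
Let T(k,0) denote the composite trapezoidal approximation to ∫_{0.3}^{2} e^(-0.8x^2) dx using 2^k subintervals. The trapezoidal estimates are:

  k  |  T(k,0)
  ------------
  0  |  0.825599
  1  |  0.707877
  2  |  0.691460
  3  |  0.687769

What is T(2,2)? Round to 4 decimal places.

0.6871

T(1,1) = (4·0.707877 − 0.825599) / 3 = 0.668636
T(2,1) = (4·0.691460 − 0.707877) / 3 = 0.685988
T(2,2) = 0.685988 + (0.685988 − 0.668636)/15 = 0.687145
(Column j=1 coincides with Simpson's rule on the same nodes.)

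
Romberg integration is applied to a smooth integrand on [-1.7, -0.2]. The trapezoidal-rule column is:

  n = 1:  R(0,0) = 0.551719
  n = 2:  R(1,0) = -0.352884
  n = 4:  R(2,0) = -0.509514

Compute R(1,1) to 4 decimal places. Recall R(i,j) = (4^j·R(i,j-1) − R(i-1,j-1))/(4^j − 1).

-0.6544

R(1,1) = (4·(-0.352884) − 0.551719) / 3 = -0.654418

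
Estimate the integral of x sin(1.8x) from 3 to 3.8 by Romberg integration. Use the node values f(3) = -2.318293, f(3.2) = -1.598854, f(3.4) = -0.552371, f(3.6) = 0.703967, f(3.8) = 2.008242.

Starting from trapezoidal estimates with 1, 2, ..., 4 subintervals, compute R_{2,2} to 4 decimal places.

R_{0,0} (trapezoid, 1 panel, h=0.8000): -0.124020
R_{1,0} (trapezoid, 2 panels, h=0.4000): -0.282959
R_{2,0} (trapezoid, 4 panels, h=0.2000): -0.320457
R_{1,1} = -0.282959 + (-0.282959 − (-0.124020))/3 = -0.335939
R_{2,1} = -0.320457 + (-0.320457 − (-0.282959))/3 = -0.332956
R_{2,2} = -0.332956 + (-0.332956 − (-0.335939))/15 = -0.332757

-0.3328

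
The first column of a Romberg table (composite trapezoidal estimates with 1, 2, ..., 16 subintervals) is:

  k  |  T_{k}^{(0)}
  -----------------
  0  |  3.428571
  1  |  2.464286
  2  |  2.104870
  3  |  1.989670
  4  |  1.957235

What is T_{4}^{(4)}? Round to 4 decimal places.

T_{1}^{(1)} = 2.464286 + (2.464286 − 3.428571)/3 = 2.142858
T_{2}^{(1)} = 2.104870 + (2.104870 − 2.464286)/3 = 1.985065
T_{3}^{(1)} = (4·1.989670 − 2.104870) / 3 = 1.951270
T_{4}^{(1)} = 1.957235 + (1.957235 − 1.989670)/3 = 1.946423
T_{2}^{(2)} = 1.985065 + (1.985065 − 2.142858)/15 = 1.974545
T_{3}^{(2)} = 1.951270 + (1.951270 − 1.985065)/15 = 1.949017
T_{4}^{(2)} = (16·1.946423 − 1.951270) / 15 = 1.946100
T_{3}^{(3)} = 1.949017 + (1.949017 − 1.974545)/63 = 1.948612
T_{4}^{(3)} = 1.946100 + (1.946100 − 1.949017)/63 = 1.946054
T_{4}^{(4)} = 1.946054 + (1.946054 − 1.948612)/255 = 1.946044
(Column j=1 coincides with Simpson's rule on the same nodes.)

1.9460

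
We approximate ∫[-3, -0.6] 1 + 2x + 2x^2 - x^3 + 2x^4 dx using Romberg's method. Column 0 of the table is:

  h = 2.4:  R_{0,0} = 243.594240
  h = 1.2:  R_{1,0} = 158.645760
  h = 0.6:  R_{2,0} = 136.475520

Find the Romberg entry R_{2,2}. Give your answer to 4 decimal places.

Richardson extrapolation on the trapezoidal column (denominator 4−1=3):
R_{1,1} = 158.645760 + (158.645760 − 243.594240)/3 = 130.329600
R_{2,1} = (4·136.475520 − 158.645760) / 3 = 129.085440
R_{2,2} = (16·129.085440 − 130.329600) / 15 = 129.002496
(Column j=1 coincides with Simpson's rule on the same nodes.)

129.0025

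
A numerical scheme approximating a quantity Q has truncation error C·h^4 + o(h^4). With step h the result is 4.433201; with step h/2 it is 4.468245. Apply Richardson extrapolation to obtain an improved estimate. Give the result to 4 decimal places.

4.4706

Extrapolated value = (16·A(h/2) − A(h)) / (16 − 1)
= (16·4.468245 − 4.433201) / 15
= 67.058719 / 15 = 4.470581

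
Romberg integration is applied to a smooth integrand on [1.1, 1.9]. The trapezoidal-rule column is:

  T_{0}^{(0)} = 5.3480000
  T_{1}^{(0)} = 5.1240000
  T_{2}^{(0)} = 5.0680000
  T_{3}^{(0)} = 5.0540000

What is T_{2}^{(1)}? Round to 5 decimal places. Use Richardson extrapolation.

5.04933

Richardson extrapolation on the trapezoidal column (denominator 4−1=3):
T_{2}^{(1)} = (4·5.0680000 − 5.1240000) / 3 = 5.0493333
(Column j=1 coincides with Simpson's rule on the same nodes.)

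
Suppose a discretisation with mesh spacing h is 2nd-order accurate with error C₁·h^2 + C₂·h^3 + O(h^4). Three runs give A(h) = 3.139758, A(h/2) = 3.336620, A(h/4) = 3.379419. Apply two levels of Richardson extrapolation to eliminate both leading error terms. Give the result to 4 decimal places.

First eliminate the h^2 term (factor 2^2 = 4):
  B₁ = (4·3.336620 − 3.139758)/3 = 3.402241
  B₂ = (4·3.379419 − 3.336620)/3 = 3.393685
Then eliminate the h^3 term (factor 2^3 = 8):
  (8·3.393685 − 3.402241)/7 = 3.392463

3.3925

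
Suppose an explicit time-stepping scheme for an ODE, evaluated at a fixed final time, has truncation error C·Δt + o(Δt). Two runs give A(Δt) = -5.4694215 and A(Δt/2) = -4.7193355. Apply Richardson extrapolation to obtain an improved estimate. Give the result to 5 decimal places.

The leading error scales as Δt; refining by a factor of 2 reduces it by 2^1 = 2.
Extrapolated value = (2·A(Δt/2) − A(Δt)) / (2 − 1)
= (2·(-4.7193355) − (-5.4694215)) / 1
= -3.9692495 / 1 = -3.9692495

-3.96925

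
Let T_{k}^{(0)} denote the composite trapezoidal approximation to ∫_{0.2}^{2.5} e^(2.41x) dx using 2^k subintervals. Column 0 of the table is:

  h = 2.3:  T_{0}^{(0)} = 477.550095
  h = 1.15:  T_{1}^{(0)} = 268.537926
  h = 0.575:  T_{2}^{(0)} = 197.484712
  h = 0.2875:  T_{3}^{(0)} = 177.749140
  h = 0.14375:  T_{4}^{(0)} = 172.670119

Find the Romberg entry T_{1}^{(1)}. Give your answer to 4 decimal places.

Richardson extrapolation on the trapezoidal column (denominator 4−1=3):
T_{1}^{(1)} = (4·268.537926 − 477.550095) / 3 = 198.867203
(Column j=1 coincides with Simpson's rule on the same nodes.)

198.8672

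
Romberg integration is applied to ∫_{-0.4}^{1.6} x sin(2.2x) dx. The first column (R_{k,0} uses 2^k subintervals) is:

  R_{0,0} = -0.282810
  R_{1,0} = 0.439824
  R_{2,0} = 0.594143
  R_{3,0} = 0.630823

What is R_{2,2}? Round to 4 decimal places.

Richardson extrapolation on the trapezoidal column (denominator 4−1=3):
R_{1,1} = 0.439824 + (0.439824 − (-0.282810))/3 = 0.680702
R_{2,1} = 0.594143 + (0.594143 − 0.439824)/3 = 0.645583
R_{2,2} = (16·0.645583 − 0.680702) / 15 = 0.643242
(Column j=1 coincides with Simpson's rule on the same nodes.)

0.6432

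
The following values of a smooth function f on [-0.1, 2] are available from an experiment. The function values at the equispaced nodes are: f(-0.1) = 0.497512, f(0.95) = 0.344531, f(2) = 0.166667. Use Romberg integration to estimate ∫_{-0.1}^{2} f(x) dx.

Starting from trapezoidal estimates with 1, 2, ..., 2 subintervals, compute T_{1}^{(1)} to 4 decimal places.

0.7148

T_{0}^{(0)} (trapezoid, 1 panel, h=2.1000): 0.697388
T_{1}^{(0)} (trapezoid, 2 panels, h=1.0500): 0.710452
T_{1}^{(1)} = 0.710452 + (0.710452 − 0.697388)/3 = 0.714807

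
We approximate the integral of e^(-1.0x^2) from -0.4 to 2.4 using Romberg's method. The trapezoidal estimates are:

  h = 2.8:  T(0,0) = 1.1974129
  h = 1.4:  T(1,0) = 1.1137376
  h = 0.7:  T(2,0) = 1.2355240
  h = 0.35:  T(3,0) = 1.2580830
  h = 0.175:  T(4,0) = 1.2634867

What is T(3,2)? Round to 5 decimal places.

Richardson extrapolation on the trapezoidal column (denominator 4−1=3):
T(2,1) = (4·1.2355240 − 1.1137376) / 3 = 1.2761195
T(3,1) = (4·1.2580830 − 1.2355240) / 3 = 1.2656027
T(3,2) = 1.2656027 + (1.2656027 − 1.2761195)/15 = 1.2649016

1.26490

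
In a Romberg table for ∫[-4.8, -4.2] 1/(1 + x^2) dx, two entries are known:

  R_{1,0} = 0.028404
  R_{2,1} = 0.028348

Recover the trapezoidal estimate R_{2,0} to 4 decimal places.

From R_{2,1} = (4·R_{2,0} − R_{1,0})/3, solve for R_{2,0}:
4·R_{2,0} = 3·0.028348 + 0.028404 = 0.113448
R_{2,0} = 0.028362

0.0284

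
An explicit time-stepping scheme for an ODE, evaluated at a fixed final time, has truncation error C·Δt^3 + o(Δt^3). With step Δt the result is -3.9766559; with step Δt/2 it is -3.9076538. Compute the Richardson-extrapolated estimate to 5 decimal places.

The leading error scales as Δt^3; refining by a factor of 2 reduces it by 2^3 = 8.
Extrapolated value = (8·A(Δt/2) − A(Δt)) / (8 − 1)
= (8·(-3.9076538) − (-3.9766559)) / 7
= -27.2845745 / 7 = -3.8977964

-3.89780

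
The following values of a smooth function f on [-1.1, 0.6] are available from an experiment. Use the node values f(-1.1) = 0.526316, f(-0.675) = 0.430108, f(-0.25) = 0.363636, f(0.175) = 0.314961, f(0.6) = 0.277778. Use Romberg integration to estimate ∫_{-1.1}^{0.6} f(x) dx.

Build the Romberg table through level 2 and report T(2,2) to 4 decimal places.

0.6391

T(0,0) (trapezoid, 1 panel, h=1.7000): 0.683480
T(1,0) (trapezoid, 2 panels, h=0.8500): 0.650831
T(2,0) (trapezoid, 4 panels, h=0.4250): 0.642070
T(1,1) = 0.650831 + (0.650831 − 0.683480)/3 = 0.639948
T(2,1) = 0.642070 + (0.642070 − 0.650831)/3 = 0.639150
T(2,2) = 0.639150 + (0.639150 − 0.639948)/15 = 0.639097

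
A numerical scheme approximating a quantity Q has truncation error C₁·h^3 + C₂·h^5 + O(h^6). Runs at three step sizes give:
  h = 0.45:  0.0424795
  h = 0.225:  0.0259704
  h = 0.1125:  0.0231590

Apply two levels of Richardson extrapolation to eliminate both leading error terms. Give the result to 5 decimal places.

0.02273

First eliminate the h^3 term (factor 2^3 = 8):
  B₁ = (8·0.0259704 − 0.0424795)/7 = 0.0236120
  B₂ = (8·0.0231590 − 0.0259704)/7 = 0.0227574
Then eliminate the h^5 term (factor 2^5 = 32):
  (32·0.0227574 − 0.0236120)/31 = 0.0227298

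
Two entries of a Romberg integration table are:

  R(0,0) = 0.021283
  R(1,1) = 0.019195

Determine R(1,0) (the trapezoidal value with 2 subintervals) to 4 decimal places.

0.0197

From R(1,1) = (4·R(1,0) − R(0,0))/3, solve for R(1,0):
4·R(1,0) = 3·0.019195 + 0.021283 = 0.078868
R(1,0) = 0.019717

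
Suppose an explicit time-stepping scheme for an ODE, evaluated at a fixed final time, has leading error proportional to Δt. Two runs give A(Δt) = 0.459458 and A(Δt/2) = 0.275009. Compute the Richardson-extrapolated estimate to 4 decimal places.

Extrapolated value = (2·A(Δt/2) − A(Δt)) / (2 − 1)
= (2·0.275009 − 0.459458) / 1
= 0.090560 / 1 = 0.090560

0.0906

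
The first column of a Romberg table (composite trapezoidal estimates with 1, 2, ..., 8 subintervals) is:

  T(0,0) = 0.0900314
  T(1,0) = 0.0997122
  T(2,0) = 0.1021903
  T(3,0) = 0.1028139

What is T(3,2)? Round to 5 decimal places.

0.10302

Richardson extrapolation on the trapezoidal column (denominator 4−1=3):
T(2,1) = 0.1021903 + (0.1021903 − 0.0997122)/3 = 0.1030163
T(3,1) = 0.1028139 + (0.1028139 − 0.1021903)/3 = 0.1030218
T(3,2) = (16·0.1030218 − 0.1030163) / 15 = 0.1030222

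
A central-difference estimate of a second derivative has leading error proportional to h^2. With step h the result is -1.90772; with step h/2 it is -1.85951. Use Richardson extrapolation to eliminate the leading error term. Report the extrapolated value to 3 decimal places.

The leading error scales as h^2; refining by a factor of 2 reduces it by 2^2 = 4.
Extrapolated value = (4·A(h/2) − A(h)) / (4 − 1)
= (4·(-1.85951) − (-1.90772)) / 3
= -5.53032 / 3 = -1.84344

-1.843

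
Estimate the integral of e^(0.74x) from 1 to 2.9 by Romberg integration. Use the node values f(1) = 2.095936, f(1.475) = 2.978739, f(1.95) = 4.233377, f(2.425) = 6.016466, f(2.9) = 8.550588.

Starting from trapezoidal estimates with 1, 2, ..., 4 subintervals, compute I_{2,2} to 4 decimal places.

I_{0,0} (trapezoid, 1 panel, h=1.9000): 10.114198
I_{1,0} (trapezoid, 2 panels, h=0.9500): 9.078807
I_{2,0} (trapezoid, 4 panels, h=0.4750): 8.812126
I_{1,1} = 9.078807 + (9.078807 − 10.114198)/3 = 8.733677
I_{2,1} = 8.812126 + (8.812126 − 9.078807)/3 = 8.723232
I_{2,2} = 8.723232 + (8.723232 − 8.733677)/15 = 8.722536

8.7225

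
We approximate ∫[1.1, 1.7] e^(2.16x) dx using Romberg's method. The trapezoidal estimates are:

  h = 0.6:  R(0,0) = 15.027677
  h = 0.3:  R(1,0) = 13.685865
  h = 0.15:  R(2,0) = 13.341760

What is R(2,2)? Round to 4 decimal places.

13.2263

Richardson extrapolation on the trapezoidal column (denominator 4−1=3):
R(1,1) = (4·13.685865 − 15.027677) / 3 = 13.238594
R(2,1) = 13.341760 + (13.341760 − 13.685865)/3 = 13.227058
R(2,2) = 13.227058 + (13.227058 − 13.238594)/15 = 13.226289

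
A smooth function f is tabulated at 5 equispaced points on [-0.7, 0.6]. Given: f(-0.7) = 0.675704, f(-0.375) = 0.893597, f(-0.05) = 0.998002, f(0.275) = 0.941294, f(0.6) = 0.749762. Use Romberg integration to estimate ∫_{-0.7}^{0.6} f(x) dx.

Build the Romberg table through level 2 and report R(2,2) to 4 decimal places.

1.1652

R(0,0) (trapezoid, 1 panel, h=1.3000): 0.926553
R(1,0) (trapezoid, 2 panels, h=0.6500): 1.111978
R(2,0) (trapezoid, 4 panels, h=0.3250): 1.152328
R(1,1) = 1.111978 + (1.111978 − 0.926553)/3 = 1.173786
R(2,1) = 1.152328 + (1.152328 − 1.111978)/3 = 1.165778
R(2,2) = 1.165778 + (1.165778 − 1.173786)/15 = 1.165244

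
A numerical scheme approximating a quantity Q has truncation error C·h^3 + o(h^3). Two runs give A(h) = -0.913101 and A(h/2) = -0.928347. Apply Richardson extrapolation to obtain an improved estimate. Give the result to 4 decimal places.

-0.9305

The leading error scales as h^3; refining by a factor of 2 reduces it by 2^3 = 8.
Extrapolated value = (8·A(h/2) − A(h)) / (8 − 1)
= (8·(-0.928347) − (-0.913101)) / 7
= -6.513675 / 7 = -0.930525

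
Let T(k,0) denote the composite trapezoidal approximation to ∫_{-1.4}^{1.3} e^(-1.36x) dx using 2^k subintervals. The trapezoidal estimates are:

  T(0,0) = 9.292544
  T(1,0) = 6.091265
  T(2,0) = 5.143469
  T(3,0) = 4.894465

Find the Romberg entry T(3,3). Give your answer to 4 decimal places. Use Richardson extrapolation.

4.8103

Richardson extrapolation on the trapezoidal column (denominator 4−1=3):
T(1,1) = 6.091265 + (6.091265 − 9.292544)/3 = 5.024172
T(2,1) = (4·5.143469 − 6.091265) / 3 = 4.827537
T(3,1) = (4·4.894465 − 5.143469) / 3 = 4.811464
T(2,2) = 4.827537 + (4.827537 − 5.024172)/15 = 4.814428
T(3,2) = 4.811464 + (4.811464 − 4.827537)/15 = 4.810392
T(3,3) = 4.810392 + (4.810392 − 4.814428)/63 = 4.810328
(Column j=1 coincides with Simpson's rule on the same nodes.)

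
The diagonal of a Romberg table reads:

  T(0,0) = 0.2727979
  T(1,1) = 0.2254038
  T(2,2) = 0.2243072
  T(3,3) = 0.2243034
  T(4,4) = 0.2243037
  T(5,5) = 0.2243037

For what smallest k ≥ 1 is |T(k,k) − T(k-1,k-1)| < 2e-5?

|T(1,1) − T(0,0)| = 0.0473941 ≥ 2e-5
|T(2,2) − T(1,1)| = 0.0010966 ≥ 2e-5
|T(3,3) − T(2,2)| = 0.0000038 < 2e-5

k = 3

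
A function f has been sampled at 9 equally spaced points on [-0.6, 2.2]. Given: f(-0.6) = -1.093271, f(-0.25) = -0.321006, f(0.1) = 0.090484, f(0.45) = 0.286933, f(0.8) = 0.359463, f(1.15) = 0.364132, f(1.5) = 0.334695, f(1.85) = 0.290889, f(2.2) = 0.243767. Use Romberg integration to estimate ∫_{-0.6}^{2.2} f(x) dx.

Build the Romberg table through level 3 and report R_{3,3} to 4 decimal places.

0.3743

R_{0,0} (trapezoid, 1 panel, h=2.8000): -1.189306
R_{1,0} (trapezoid, 2 panels, h=1.4000): -0.091405
R_{2,0} (trapezoid, 4 panels, h=0.7000): 0.251923
R_{3,0} (trapezoid, 8 panels, h=0.3500): 0.343293
R_{1,1} = -0.091405 + (-0.091405 − (-1.189306))/3 = 0.274562
R_{2,1} = 0.251923 + (0.251923 − (-0.091405))/3 = 0.366366
R_{3,1} = 0.343293 + (0.343293 − 0.251923)/3 = 0.373750
R_{2,2} = 0.366366 + (0.366366 − 0.274562)/15 = 0.372486
R_{3,2} = 0.373750 + (0.373750 − 0.366366)/15 = 0.374242
R_{3,3} = 0.374242 + (0.374242 − 0.372486)/63 = 0.374270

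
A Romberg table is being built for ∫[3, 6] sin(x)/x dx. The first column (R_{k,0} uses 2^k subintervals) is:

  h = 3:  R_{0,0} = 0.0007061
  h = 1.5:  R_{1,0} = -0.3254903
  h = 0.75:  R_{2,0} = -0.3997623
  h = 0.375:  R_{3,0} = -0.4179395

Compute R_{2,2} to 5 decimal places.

-0.42387

Richardson extrapolation on the trapezoidal column (denominator 4−1=3):
R_{1,1} = (4·(-0.3254903) − 0.0007061) / 3 = -0.4342224
R_{2,1} = -0.3997623 + (-0.3997623 − (-0.3254903))/3 = -0.4245196
R_{2,2} = (16·(-0.4245196) − (-0.4342224)) / 15 = -0.4238727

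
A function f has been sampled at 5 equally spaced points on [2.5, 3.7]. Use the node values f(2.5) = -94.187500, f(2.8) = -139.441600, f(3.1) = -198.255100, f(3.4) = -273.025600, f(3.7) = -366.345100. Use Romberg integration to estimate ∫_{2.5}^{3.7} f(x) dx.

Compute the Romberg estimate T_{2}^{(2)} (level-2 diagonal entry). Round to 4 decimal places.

-250.6899

T_{0}^{(0)} (trapezoid, 1 panel, h=1.2000): -276.319560
T_{1}^{(0)} (trapezoid, 2 panels, h=0.6000): -257.112840
T_{2}^{(0)} (trapezoid, 4 panels, h=0.3000): -252.296580
T_{1}^{(1)} = -257.112840 + (-257.112840 − (-276.319560))/3 = -250.710600
T_{2}^{(1)} = -252.296580 + (-252.296580 − (-257.112840))/3 = -250.691160
T_{2}^{(2)} = -250.691160 + (-250.691160 − (-250.710600))/15 = -250.689864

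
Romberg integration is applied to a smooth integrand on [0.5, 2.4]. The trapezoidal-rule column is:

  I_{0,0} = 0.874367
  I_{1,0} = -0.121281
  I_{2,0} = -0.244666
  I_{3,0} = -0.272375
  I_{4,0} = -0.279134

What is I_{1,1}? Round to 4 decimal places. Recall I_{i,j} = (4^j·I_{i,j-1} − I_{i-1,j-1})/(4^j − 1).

-0.4532

Richardson extrapolation on the trapezoidal column (denominator 4−1=3):
I_{1,1} = (4·(-0.121281) − 0.874367) / 3 = -0.453164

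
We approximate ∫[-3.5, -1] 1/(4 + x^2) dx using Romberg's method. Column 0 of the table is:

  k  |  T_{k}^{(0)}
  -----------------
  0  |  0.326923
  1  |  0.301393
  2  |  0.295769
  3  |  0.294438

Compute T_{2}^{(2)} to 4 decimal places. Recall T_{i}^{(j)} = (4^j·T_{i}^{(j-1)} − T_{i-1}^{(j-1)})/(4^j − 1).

T_{1}^{(1)} = (4·0.301393 − 0.326923) / 3 = 0.292883
T_{2}^{(1)} = (4·0.295769 − 0.301393) / 3 = 0.293894
T_{2}^{(2)} = 0.293894 + (0.293894 − 0.292883)/15 = 0.293961

0.2940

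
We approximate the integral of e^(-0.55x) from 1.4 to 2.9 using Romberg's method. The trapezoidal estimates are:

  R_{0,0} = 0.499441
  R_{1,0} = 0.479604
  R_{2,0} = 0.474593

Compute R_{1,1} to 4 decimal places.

R_{1,1} = (4·0.479604 − 0.499441) / 3 = 0.472992

0.4730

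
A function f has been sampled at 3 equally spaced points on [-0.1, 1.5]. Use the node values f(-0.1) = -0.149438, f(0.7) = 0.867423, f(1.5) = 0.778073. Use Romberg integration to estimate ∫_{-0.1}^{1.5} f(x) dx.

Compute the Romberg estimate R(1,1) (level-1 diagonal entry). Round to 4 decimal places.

1.0929

R(0,0) (trapezoid, 1 panel, h=1.6000): 0.502908
R(1,0) (trapezoid, 2 panels, h=0.8000): 0.945392
R(1,1) = 0.945392 + (0.945392 − 0.502908)/3 = 1.092887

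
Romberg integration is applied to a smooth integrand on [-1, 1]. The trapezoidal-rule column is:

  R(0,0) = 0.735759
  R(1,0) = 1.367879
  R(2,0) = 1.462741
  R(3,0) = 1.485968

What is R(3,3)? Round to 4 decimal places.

R(1,1) = (4·1.367879 − 0.735759) / 3 = 1.578586
R(2,1) = 1.462741 + (1.462741 − 1.367879)/3 = 1.494362
R(3,1) = 1.485968 + (1.485968 − 1.462741)/3 = 1.493710
R(2,2) = (16·1.494362 − 1.578586) / 15 = 1.488747
R(3,2) = 1.493710 + (1.493710 − 1.494362)/15 = 1.493667
R(3,3) = 1.493667 + (1.493667 − 1.488747)/63 = 1.493745

1.4937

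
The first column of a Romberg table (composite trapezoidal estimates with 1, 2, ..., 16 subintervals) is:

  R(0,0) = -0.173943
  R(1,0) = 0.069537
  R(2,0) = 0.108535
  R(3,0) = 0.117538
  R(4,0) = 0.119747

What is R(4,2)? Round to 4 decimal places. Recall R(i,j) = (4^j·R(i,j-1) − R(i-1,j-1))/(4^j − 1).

Richardson extrapolation on the trapezoidal column (denominator 4−1=3):
R(3,1) = (4·0.117538 − 0.108535) / 3 = 0.120539
R(4,1) = (4·0.119747 − 0.117538) / 3 = 0.120483
R(4,2) = (16·0.120483 − 0.120539) / 15 = 0.120479

0.1205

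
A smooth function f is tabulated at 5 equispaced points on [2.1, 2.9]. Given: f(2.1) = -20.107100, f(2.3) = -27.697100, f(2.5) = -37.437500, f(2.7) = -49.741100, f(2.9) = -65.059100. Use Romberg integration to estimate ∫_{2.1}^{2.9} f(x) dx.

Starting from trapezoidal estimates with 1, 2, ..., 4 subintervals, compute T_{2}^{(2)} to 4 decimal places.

T_{0}^{(0)} (trapezoid, 1 panel, h=0.8000): -34.066480
T_{1}^{(0)} (trapezoid, 2 panels, h=0.4000): -32.008240
T_{2}^{(0)} (trapezoid, 4 panels, h=0.2000): -31.491760
T_{1}^{(1)} = -32.008240 + (-32.008240 − (-34.066480))/3 = -31.322160
T_{2}^{(1)} = -31.491760 + (-31.491760 − (-32.008240))/3 = -31.319600
T_{2}^{(2)} = -31.319600 + (-31.319600 − (-31.322160))/15 = -31.319429

-31.3194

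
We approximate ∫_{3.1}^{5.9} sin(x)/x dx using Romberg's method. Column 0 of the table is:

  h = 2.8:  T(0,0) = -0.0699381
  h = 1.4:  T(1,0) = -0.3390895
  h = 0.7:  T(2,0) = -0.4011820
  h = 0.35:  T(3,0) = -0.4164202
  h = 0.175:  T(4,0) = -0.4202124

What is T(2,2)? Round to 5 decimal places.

-0.42142

T(1,1) = (4·(-0.3390895) − (-0.0699381)) / 3 = -0.4288066
T(2,1) = (4·(-0.4011820) − (-0.3390895)) / 3 = -0.4218795
T(2,2) = -0.4218795 + (-0.4218795 − (-0.4288066))/15 = -0.4214177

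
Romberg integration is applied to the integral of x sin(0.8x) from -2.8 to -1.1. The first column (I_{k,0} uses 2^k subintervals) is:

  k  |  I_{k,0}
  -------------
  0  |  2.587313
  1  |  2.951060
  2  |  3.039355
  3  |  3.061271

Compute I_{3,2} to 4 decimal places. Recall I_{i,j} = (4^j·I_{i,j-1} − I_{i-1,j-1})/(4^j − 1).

3.0686

Richardson extrapolation on the trapezoidal column (denominator 4−1=3):
I_{2,1} = (4·3.039355 − 2.951060) / 3 = 3.068787
I_{3,1} = (4·3.061271 − 3.039355) / 3 = 3.068576
I_{3,2} = (16·3.068576 − 3.068787) / 15 = 3.068562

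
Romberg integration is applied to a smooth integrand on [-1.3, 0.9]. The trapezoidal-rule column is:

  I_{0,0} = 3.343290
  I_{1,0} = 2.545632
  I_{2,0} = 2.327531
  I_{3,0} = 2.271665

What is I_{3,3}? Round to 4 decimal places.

2.2529

Richardson extrapolation on the trapezoidal column (denominator 4−1=3):
I_{1,1} = 2.545632 + (2.545632 − 3.343290)/3 = 2.279746
I_{2,1} = (4·2.327531 − 2.545632) / 3 = 2.254831
I_{3,1} = 2.271665 + (2.271665 − 2.327531)/3 = 2.253043
I_{2,2} = 2.254831 + (2.254831 − 2.279746)/15 = 2.253170
I_{3,2} = 2.253043 + (2.253043 − 2.254831)/15 = 2.252924
I_{3,3} = (64·2.252924 − 2.253170) / 63 = 2.252920
(Column j=1 coincides with Simpson's rule on the same nodes.)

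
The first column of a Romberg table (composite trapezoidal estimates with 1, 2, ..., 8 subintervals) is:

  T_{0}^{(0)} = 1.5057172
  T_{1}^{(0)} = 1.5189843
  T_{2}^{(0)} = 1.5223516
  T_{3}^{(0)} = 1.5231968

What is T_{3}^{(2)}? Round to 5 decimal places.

Richardson extrapolation on the trapezoidal column (denominator 4−1=3):
T_{2}^{(1)} = (4·1.5223516 − 1.5189843) / 3 = 1.5234740
T_{3}^{(1)} = 1.5231968 + (1.5231968 − 1.5223516)/3 = 1.5234785
T_{3}^{(2)} = 1.5234785 + (1.5234785 − 1.5234740)/15 = 1.5234788
(Column j=1 coincides with Simpson's rule on the same nodes.)

1.52348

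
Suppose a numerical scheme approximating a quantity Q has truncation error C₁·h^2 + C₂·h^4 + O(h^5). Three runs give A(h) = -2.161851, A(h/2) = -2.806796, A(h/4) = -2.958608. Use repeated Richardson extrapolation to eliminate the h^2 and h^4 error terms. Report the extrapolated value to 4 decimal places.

First eliminate the h^2 term (factor 2^2 = 4):
  B₁ = (4·(-2.806796) − (-2.161851))/3 = -3.021778
  B₂ = (4·(-2.958608) − (-2.806796))/3 = -3.009212
Then eliminate the h^4 term (factor 2^4 = 16):
  (16·(-3.009212) − (-3.021778))/15 = -3.008374

-3.0084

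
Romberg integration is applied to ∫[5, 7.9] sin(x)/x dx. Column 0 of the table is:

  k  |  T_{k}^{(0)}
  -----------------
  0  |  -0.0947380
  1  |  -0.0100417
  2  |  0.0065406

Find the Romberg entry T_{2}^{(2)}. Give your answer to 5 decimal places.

T_{1}^{(1)} = -0.0100417 + (-0.0100417 − (-0.0947380))/3 = 0.0181904
T_{2}^{(1)} = (4·0.0065406 − (-0.0100417)) / 3 = 0.0120680
T_{2}^{(2)} = 0.0120680 + (0.0120680 − 0.0181904)/15 = 0.0116598
(Column j=1 coincides with Simpson's rule on the same nodes.)

0.01166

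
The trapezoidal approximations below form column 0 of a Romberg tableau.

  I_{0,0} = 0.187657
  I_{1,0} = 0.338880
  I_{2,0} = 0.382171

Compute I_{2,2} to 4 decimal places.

0.3971

I_{1,1} = 0.338880 + (0.338880 − 0.187657)/3 = 0.389288
I_{2,1} = 0.382171 + (0.382171 − 0.338880)/3 = 0.396601
I_{2,2} = (16·0.396601 − 0.389288) / 15 = 0.397089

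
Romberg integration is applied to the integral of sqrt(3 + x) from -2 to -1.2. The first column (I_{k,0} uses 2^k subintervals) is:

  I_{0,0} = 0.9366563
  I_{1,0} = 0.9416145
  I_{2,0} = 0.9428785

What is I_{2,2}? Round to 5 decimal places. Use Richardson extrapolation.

0.94330

Richardson extrapolation on the trapezoidal column (denominator 4−1=3):
I_{1,1} = 0.9416145 + (0.9416145 − 0.9366563)/3 = 0.9432672
I_{2,1} = 0.9428785 + (0.9428785 − 0.9416145)/3 = 0.9432998
I_{2,2} = (16·0.9432998 − 0.9432672) / 15 = 0.9433020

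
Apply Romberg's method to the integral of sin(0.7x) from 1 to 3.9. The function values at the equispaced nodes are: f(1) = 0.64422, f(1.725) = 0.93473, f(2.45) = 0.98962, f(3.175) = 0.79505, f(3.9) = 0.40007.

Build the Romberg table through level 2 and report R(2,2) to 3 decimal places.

R(0,0) (trapezoid, 1 panel, h=2.9000): 1.51422
R(1,0) (trapezoid, 2 panels, h=1.4500): 2.19206
R(2,0) (trapezoid, 4 panels, h=0.7250): 2.35012
R(1,1) = 2.19206 + (2.19206 − 1.51422)/3 = 2.41801
R(2,1) = 2.35012 + (2.35012 − 2.19206)/3 = 2.40281
R(2,2) = 2.40281 + (2.40281 − 2.41801)/15 = 2.40180

2.402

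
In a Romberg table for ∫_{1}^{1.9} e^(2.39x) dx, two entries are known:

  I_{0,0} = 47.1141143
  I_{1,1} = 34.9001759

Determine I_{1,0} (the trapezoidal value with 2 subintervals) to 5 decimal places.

37.95366

From I_{1,1} = (4·I_{1,0} − I_{0,0})/3, solve for I_{1,0}:
4·I_{1,0} = 3·34.9001759 + 47.1141143 = 151.8146420
I_{1,0} = 37.9536605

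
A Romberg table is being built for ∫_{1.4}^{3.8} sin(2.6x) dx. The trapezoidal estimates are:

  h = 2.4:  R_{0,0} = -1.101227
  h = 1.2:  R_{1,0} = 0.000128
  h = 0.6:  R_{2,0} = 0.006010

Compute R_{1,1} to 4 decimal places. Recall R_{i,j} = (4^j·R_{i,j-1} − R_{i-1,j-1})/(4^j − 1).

Richardson extrapolation on the trapezoidal column (denominator 4−1=3):
R_{1,1} = (4·0.000128 − (-1.101227)) / 3 = 0.367246

0.3672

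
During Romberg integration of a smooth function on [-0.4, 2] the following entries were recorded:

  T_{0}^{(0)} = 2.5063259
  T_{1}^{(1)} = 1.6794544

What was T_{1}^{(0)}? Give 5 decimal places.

1.88617

From T_{1}^{(1)} = (4·T_{1}^{(0)} − T_{0}^{(0)})/3, solve for T_{1}^{(0)}:
4·T_{1}^{(0)} = 3·1.6794544 + 2.5063259 = 7.5446891
T_{1}^{(0)} = 1.8861723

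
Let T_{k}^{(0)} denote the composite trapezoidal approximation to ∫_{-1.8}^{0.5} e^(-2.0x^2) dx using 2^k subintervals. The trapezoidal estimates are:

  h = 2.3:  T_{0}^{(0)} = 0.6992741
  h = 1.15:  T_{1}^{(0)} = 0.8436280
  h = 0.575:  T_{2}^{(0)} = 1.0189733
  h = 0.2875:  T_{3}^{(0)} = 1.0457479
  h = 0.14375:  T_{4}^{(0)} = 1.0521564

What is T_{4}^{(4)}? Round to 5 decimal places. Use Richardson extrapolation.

T_{1}^{(1)} = 0.8436280 + (0.8436280 − 0.6992741)/3 = 0.8917460
T_{2}^{(1)} = (4·1.0189733 − 0.8436280) / 3 = 1.0774217
T_{3}^{(1)} = (4·1.0457479 − 1.0189733) / 3 = 1.0546728
T_{4}^{(1)} = (4·1.0521564 − 1.0457479) / 3 = 1.0542926
T_{2}^{(2)} = 1.0774217 + (1.0774217 − 0.8917460)/15 = 1.0898001
T_{3}^{(2)} = 1.0546728 + (1.0546728 − 1.0774217)/15 = 1.0531562
T_{4}^{(2)} = (16·1.0542926 − 1.0546728) / 15 = 1.0542673
T_{3}^{(3)} = (64·1.0531562 − 1.0898001) / 63 = 1.0525746
T_{4}^{(3)} = (64·1.0542673 − 1.0531562) / 63 = 1.0542849
T_{4}^{(4)} = 1.0542849 + (1.0542849 − 1.0525746)/255 = 1.0542916

1.05429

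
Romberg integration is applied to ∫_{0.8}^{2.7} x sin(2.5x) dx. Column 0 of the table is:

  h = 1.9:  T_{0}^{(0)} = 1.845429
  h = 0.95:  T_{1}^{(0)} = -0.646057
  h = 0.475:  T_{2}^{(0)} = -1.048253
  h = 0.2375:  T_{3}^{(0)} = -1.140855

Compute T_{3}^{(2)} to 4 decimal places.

T_{2}^{(1)} = (4·(-1.048253) − (-0.646057)) / 3 = -1.182318
T_{3}^{(1)} = (4·(-1.140855) − (-1.048253)) / 3 = -1.171722
T_{3}^{(2)} = (16·(-1.171722) − (-1.182318)) / 15 = -1.171016

-1.1710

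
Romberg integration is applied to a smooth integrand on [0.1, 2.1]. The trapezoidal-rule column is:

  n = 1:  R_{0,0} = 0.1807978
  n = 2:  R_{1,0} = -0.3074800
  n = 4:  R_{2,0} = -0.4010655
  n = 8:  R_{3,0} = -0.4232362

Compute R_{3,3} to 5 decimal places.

R_{1,1} = (4·(-0.3074800) − 0.1807978) / 3 = -0.4702393
R_{2,1} = -0.4010655 + (-0.4010655 − (-0.3074800))/3 = -0.4322607
R_{3,1} = (4·(-0.4232362) − (-0.4010655)) / 3 = -0.4306264
R_{2,2} = -0.4322607 + (-0.4322607 − (-0.4702393))/15 = -0.4297288
R_{3,2} = (16·(-0.4306264) − (-0.4322607)) / 15 = -0.4305174
R_{3,3} = -0.4305174 + (-0.4305174 − (-0.4297288))/63 = -0.4305299
(Column j=1 coincides with Simpson's rule on the same nodes.)

-0.43053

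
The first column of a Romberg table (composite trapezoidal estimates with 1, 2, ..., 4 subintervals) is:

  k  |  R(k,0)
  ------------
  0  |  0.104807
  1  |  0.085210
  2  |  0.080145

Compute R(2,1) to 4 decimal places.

Richardson extrapolation on the trapezoidal column (denominator 4−1=3):
R(2,1) = (4·0.080145 − 0.085210) / 3 = 0.078457
(Column j=1 coincides with Simpson's rule on the same nodes.)

0.0785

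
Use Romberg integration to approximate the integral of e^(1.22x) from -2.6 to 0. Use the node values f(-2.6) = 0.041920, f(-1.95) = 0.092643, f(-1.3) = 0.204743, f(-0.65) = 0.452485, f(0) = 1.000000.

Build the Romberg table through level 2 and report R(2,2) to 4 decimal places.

0.7856

R(0,0) (trapezoid, 1 panel, h=2.6000): 1.354496
R(1,0) (trapezoid, 2 panels, h=1.3000): 0.943414
R(2,0) (trapezoid, 4 panels, h=0.6500): 0.826040
R(1,1) = 0.943414 + (0.943414 − 1.354496)/3 = 0.806387
R(2,1) = 0.826040 + (0.826040 − 0.943414)/3 = 0.786915
R(2,2) = 0.786915 + (0.786915 − 0.806387)/15 = 0.785617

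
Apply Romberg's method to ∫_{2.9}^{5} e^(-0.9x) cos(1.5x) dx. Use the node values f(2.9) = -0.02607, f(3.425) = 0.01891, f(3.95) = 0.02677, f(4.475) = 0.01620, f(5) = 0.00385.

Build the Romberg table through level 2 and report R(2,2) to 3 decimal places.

0.030

R(0,0) (trapezoid, 1 panel, h=2.1000): -0.02333
R(1,0) (trapezoid, 2 panels, h=1.0500): 0.01644
R(2,0) (trapezoid, 4 panels, h=0.5250): 0.02665
R(1,1) = 0.01644 + (0.01644 − (-0.02333))/3 = 0.02970
R(2,1) = 0.02665 + (0.02665 − 0.01644)/3 = 0.03005
R(2,2) = 0.03005 + (0.03005 − 0.02970)/15 = 0.03007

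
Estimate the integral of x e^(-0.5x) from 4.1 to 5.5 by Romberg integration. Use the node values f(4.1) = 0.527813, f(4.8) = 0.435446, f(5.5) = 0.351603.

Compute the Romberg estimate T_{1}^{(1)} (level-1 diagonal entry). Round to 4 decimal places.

0.6116

T_{0}^{(0)} (trapezoid, 1 panel, h=1.4000): 0.615591
T_{1}^{(0)} (trapezoid, 2 panels, h=0.7000): 0.612608
T_{1}^{(1)} = 0.612608 + (0.612608 − 0.615591)/3 = 0.611614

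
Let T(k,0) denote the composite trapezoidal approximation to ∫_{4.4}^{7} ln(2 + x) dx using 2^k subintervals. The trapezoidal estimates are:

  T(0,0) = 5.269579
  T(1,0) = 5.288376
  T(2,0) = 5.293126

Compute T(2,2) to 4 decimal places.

5.2947

Richardson extrapolation on the trapezoidal column (denominator 4−1=3):
T(1,1) = 5.288376 + (5.288376 − 5.269579)/3 = 5.294642
T(2,1) = 5.293126 + (5.293126 − 5.288376)/3 = 5.294709
T(2,2) = (16·5.294709 − 5.294642) / 15 = 5.294713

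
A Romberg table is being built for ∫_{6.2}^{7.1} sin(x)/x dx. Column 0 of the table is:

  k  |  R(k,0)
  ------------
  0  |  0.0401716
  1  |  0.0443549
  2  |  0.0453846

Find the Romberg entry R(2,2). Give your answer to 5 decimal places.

Richardson extrapolation on the trapezoidal column (denominator 4−1=3):
R(1,1) = (4·0.0443549 − 0.0401716) / 3 = 0.0457493
R(2,1) = (4·0.0453846 − 0.0443549) / 3 = 0.0457278
R(2,2) = (16·0.0457278 − 0.0457493) / 15 = 0.0457264

0.04573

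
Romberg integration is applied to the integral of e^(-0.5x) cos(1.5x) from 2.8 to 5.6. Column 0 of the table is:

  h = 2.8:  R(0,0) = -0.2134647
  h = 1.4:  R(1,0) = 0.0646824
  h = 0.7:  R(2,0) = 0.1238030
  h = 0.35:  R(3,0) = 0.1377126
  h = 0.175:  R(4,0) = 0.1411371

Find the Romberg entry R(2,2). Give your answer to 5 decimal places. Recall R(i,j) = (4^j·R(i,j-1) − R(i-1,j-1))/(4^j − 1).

Richardson extrapolation on the trapezoidal column (denominator 4−1=3):
R(1,1) = 0.0646824 + (0.0646824 − (-0.2134647))/3 = 0.1573981
R(2,1) = 0.1238030 + (0.1238030 − 0.0646824)/3 = 0.1435099
R(2,2) = (16·0.1435099 − 0.1573981) / 15 = 0.1425840
(Column j=1 coincides with Simpson's rule on the same nodes.)

0.14258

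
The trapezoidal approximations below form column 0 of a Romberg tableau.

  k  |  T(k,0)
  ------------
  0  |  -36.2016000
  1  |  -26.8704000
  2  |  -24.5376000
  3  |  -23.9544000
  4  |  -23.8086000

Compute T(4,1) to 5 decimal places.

Richardson extrapolation on the trapezoidal column (denominator 4−1=3):
T(4,1) = (4·(-23.8086000) − (-23.9544000)) / 3 = -23.7600000

-23.76000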